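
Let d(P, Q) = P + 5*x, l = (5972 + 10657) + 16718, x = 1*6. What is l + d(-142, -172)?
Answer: 33235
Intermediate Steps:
x = 6
l = 33347 (l = 16629 + 16718 = 33347)
d(P, Q) = 30 + P (d(P, Q) = P + 5*6 = P + 30 = 30 + P)
l + d(-142, -172) = 33347 + (30 - 142) = 33347 - 112 = 33235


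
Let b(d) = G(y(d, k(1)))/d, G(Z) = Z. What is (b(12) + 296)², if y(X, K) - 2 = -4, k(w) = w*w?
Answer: 3150625/36 ≈ 87517.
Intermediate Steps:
k(w) = w²
y(X, K) = -2 (y(X, K) = 2 - 4 = -2)
b(d) = -2/d
(b(12) + 296)² = (-2/12 + 296)² = (-2*1/12 + 296)² = (-⅙ + 296)² = (1775/6)² = 3150625/36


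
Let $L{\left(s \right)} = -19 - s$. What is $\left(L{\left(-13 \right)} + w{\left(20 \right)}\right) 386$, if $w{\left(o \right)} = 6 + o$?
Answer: $7720$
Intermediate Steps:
$\left(L{\left(-13 \right)} + w{\left(20 \right)}\right) 386 = \left(\left(-19 - -13\right) + \left(6 + 20\right)\right) 386 = \left(\left(-19 + 13\right) + 26\right) 386 = \left(-6 + 26\right) 386 = 20 \cdot 386 = 7720$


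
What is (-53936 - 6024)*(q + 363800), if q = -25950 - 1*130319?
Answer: -12443558760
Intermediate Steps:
q = -156269 (q = -25950 - 130319 = -156269)
(-53936 - 6024)*(q + 363800) = (-53936 - 6024)*(-156269 + 363800) = -59960*207531 = -12443558760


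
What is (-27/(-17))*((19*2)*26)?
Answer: 26676/17 ≈ 1569.2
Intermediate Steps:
(-27/(-17))*((19*2)*26) = (-27*(-1/17))*(38*26) = (27/17)*988 = 26676/17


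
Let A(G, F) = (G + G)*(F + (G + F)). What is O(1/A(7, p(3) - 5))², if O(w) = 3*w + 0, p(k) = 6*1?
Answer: 1/1764 ≈ 0.00056689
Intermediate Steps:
p(k) = 6
A(G, F) = 2*G*(G + 2*F) (A(G, F) = (2*G)*(F + (F + G)) = (2*G)*(G + 2*F) = 2*G*(G + 2*F))
O(w) = 3*w
O(1/A(7, p(3) - 5))² = (3/((2*7*(7 + 2*(6 - 5)))))² = (3/((2*7*(7 + 2*1))))² = (3/((2*7*(7 + 2))))² = (3/((2*7*9)))² = (3/126)² = (3*(1/126))² = (1/42)² = 1/1764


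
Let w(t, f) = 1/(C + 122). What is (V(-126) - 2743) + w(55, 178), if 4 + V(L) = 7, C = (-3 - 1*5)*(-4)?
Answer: -421959/154 ≈ -2740.0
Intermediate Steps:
C = 32 (C = (-3 - 5)*(-4) = -8*(-4) = 32)
V(L) = 3 (V(L) = -4 + 7 = 3)
w(t, f) = 1/154 (w(t, f) = 1/(32 + 122) = 1/154)
(V(-126) - 2743) + w(55, 178) = (3 - 2743) + 1/154 = -2740 + 1/154 = -421959/154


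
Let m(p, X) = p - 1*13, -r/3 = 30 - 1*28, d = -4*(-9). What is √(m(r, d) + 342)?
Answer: √323 ≈ 17.972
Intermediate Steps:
d = 36
r = -6 (r = -3*(30 - 1*28) = -3*(30 - 28) = -3*2 = -6)
m(p, X) = -13 + p (m(p, X) = p - 13 = -13 + p)
√(m(r, d) + 342) = √((-13 - 6) + 342) = √(-19 + 342) = √323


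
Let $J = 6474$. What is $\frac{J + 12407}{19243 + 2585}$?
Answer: $\frac{18881}{21828} \approx 0.86499$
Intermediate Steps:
$\frac{J + 12407}{19243 + 2585} = \frac{6474 + 12407}{19243 + 2585} = \frac{18881}{21828}$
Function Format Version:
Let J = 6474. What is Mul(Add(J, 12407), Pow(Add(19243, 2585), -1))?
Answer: Rational(18881, 21828) ≈ 0.86499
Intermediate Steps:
Mul(Add(J, 12407), Pow(Add(19243, 2585), -1)) = Mul(Add(6474, 12407), Pow(Add(19243, 2585), -1)) = Mul(18881, Pow(21828, -1)) = Mul(18881, Rational(1, 21828)) = Rational(18881, 21828)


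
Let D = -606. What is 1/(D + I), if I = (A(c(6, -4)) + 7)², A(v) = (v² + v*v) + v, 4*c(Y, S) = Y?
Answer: -1/437 ≈ -0.0022883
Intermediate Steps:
c(Y, S) = Y/4
A(v) = v + 2*v² (A(v) = (v² + v²) + v = 2*v² + v = v + 2*v²)
I = 169 (I = (((¼)*6)*(1 + 2*((¼)*6)) + 7)² = (3*(1 + 2*(3/2))/2 + 7)² = (3*(1 + 3)/2 + 7)² = ((3/2)*4 + 7)² = (6 + 7)² = 13² = 169)
1/(D + I) = 1/(-606 + 169) = 1/(-437) = -1/437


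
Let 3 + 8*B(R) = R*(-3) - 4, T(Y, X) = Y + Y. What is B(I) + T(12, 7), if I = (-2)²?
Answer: 173/8 ≈ 21.625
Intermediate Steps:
T(Y, X) = 2*Y
I = 4
B(R) = -7/8 - 3*R/8 (B(R) = -3/8 + (R*(-3) - 4)/8 = -3/8 + (-3*R - 4)/8 = -3/8 + (-4 - 3*R)/8 = -3/8 + (-½ - 3*R/8) = -7/8 - 3*R/8)
B(I) + T(12, 7) = (-7/8 - 3/8*4) + 2*12 = (-7/8 - 3/2) + 24 = -19/8 + 24 = 173/8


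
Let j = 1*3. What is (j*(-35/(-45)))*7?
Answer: 49/3 ≈ 16.333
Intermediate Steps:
j = 3
(j*(-35/(-45)))*7 = (3*(-35/(-45)))*7 = (3*(-35*(-1/45)))*7 = (3*(7/9))*7 = (7/3)*7 = 49/3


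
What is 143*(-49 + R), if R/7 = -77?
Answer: -84084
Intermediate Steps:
R = -539 (R = 7*(-77) = -539)
143*(-49 + R) = 143*(-49 - 539) = 143*(-588) = -84084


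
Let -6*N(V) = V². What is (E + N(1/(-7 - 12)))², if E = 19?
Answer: 1693569409/4691556 ≈ 360.98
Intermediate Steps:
N(V) = -V²/6
(E + N(1/(-7 - 12)))² = (19 - 1/(6*(-7 - 12)²))² = (19 - (1/(-19))²/6)² = (19 - (-1/19)²/6)² = (19 - ⅙*1/361)² = (19 - 1/2166)² = (41153/2166)² = 1693569409/4691556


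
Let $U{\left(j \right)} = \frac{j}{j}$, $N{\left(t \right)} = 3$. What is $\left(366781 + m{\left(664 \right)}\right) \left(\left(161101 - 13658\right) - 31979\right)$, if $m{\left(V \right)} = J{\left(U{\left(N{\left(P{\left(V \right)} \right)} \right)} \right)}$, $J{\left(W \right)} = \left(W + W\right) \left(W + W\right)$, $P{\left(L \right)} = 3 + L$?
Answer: $42350463240$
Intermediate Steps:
$U{\left(j \right)} = 1$
$J{\left(W \right)} = 4 W^{2}$ ($J{\left(W \right)} = 2 W 2 W = 4 W^{2}$)
$m{\left(V \right)} = 4$ ($m{\left(V \right)} = 4 \cdot 1^{2} = 4 \cdot 1 = 4$)
$\left(366781 + m{\left(664 \right)}\right) \left(\left(161101 - 13658\right) - 31979\right) = \left(366781 + 4\right) \left(\left(161101 - 13658\right) - 31979\right) = 366785 \left(\left(161101 - 13658\right) - 31979\right) = 366785 \left(147443 - 31979\right) = 366785 \cdot 115464 = 42350463240$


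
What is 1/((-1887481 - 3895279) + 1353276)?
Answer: -1/4429484 ≈ -2.2576e-7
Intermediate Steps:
1/((-1887481 - 3895279) + 1353276) = 1/(-5782760 + 1353276) = 1/(-4429484) = -1/4429484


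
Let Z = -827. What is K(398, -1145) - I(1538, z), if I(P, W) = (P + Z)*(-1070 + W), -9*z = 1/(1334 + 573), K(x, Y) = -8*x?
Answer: 1444716581/1907 ≈ 7.5759e+5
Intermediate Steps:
z = -1/17163 (z = -1/(9*(1334 + 573)) = -⅑/1907 = -⅑*1/1907 = -1/17163 ≈ -5.8265e-5)
I(P, W) = (-1070 + W)*(-827 + P) (I(P, W) = (P - 827)*(-1070 + W) = (-827 + P)*(-1070 + W) = (-1070 + W)*(-827 + P))
K(398, -1145) - I(1538, z) = -8*398 - (884890 - 1070*1538 - 827*(-1/17163) + 1538*(-1/17163)) = -3184 - (884890 - 1645660 + 827/17163 - 1538/17163) = -3184 - 1*(-1450788469/1907) = -3184 + 1450788469/1907 = 1444716581/1907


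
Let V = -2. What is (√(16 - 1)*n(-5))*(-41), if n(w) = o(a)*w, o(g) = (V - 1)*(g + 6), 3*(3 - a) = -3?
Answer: -6150*√15 ≈ -23819.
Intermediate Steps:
a = 4 (a = 3 - ⅓*(-3) = 3 + 1 = 4)
o(g) = -18 - 3*g (o(g) = (-2 - 1)*(g + 6) = -3*(6 + g) = -18 - 3*g)
n(w) = -30*w (n(w) = (-18 - 3*4)*w = (-18 - 12)*w = -30*w)
(√(16 - 1)*n(-5))*(-41) = (√(16 - 1)*(-30*(-5)))*(-41) = (√15*150)*(-41) = (150*√15)*(-41) = -6150*√15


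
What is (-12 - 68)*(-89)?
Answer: 7120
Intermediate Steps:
(-12 - 68)*(-89) = -80*(-89) = 7120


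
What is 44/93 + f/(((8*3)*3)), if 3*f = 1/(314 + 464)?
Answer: 2464735/5209488 ≈ 0.47312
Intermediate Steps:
f = 1/2334 (f = 1/(3*(314 + 464)) = (⅓)/778 = (⅓)*(1/778) = 1/2334 ≈ 0.00042845)
44/93 + f/(((8*3)*3)) = 44/93 + 1/(2334*(((8*3)*3))) = 44*(1/93) + 1/(2334*((24*3))) = 44/93 + (1/2334)/72 = 44/93 + (1/2334)*(1/72) = 44/93 + 1/168048 = 2464735/5209488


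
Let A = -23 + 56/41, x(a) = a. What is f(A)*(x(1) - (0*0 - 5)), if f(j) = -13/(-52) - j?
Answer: 10767/82 ≈ 131.30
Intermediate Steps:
A = -887/41 (A = -23 + 56*(1/41) = -23 + 56/41 = -887/41 ≈ -21.634)
f(j) = 1/4 - j (f(j) = -13*(-1/52) - j = 1/4 - j)
f(A)*(x(1) - (0*0 - 5)) = (1/4 - 1*(-887/41))*(1 - (0*0 - 5)) = (1/4 + 887/41)*(1 - (0 - 5)) = 3589*(1 - 1*(-5))/164 = 3589*(1 + 5)/164 = (3589/164)*6 = 10767/82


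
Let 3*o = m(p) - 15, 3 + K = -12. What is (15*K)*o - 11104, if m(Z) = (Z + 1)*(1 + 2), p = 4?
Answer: -11104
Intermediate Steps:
K = -15 (K = -3 - 12 = -15)
m(Z) = 3 + 3*Z (m(Z) = (1 + Z)*3 = 3 + 3*Z)
o = 0 (o = ((3 + 3*4) - 15)/3 = ((3 + 12) - 15)/3 = (15 - 15)/3 = (⅓)*0 = 0)
(15*K)*o - 11104 = (15*(-15))*0 - 11104 = -225*0 - 11104 = 0 - 11104 = -11104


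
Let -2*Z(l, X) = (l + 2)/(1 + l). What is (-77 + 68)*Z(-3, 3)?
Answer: 9/4 ≈ 2.2500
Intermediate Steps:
Z(l, X) = -(2 + l)/(2*(1 + l)) (Z(l, X) = -(l + 2)/(2*(1 + l)) = -(2 + l)/(2*(1 + l)))
(-77 + 68)*Z(-3, 3) = (-77 + 68)*((-2 - 1*(-3))/(2*(1 - 3))) = -9*(-2 + 3)/(2*(-2)) = -9*(-1)/(2*2) = -9*(-¼) = 9/4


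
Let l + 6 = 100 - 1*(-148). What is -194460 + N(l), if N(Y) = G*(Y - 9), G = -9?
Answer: -196557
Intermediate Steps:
l = 242 (l = -6 + (100 - 1*(-148)) = -6 + (100 + 148) = -6 + 248 = 242)
N(Y) = 81 - 9*Y (N(Y) = -9*(Y - 9) = -9*(-9 + Y) = 81 - 9*Y)
-194460 + N(l) = -194460 + (81 - 9*242) = -194460 + (81 - 2178) = -194460 - 2097 = -196557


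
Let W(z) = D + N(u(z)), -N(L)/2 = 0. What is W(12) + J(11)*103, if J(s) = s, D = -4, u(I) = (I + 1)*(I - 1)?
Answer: 1129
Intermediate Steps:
u(I) = (1 + I)*(-1 + I)
N(L) = 0 (N(L) = -2*0 = 0)
W(z) = -4 (W(z) = -4 + 0 = -4)
W(12) + J(11)*103 = -4 + 11*103 = -4 + 1133 = 1129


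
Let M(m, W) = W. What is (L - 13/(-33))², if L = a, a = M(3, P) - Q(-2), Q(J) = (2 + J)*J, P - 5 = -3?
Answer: 6241/1089 ≈ 5.7309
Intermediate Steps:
P = 2 (P = 5 - 3 = 2)
Q(J) = J*(2 + J)
a = 2 (a = 2 - (-2)*(2 - 2) = 2 - (-2)*0 = 2 - 1*0 = 2 + 0 = 2)
L = 2
(L - 13/(-33))² = (2 - 13/(-33))² = (2 - 13*(-1/33))² = (2 + 13/33)² = (79/33)² = 6241/1089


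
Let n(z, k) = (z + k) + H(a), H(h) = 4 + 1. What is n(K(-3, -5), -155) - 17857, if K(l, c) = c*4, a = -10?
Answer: -18027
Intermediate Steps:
H(h) = 5
K(l, c) = 4*c
n(z, k) = 5 + k + z (n(z, k) = (z + k) + 5 = (k + z) + 5 = 5 + k + z)
n(K(-3, -5), -155) - 17857 = (5 - 155 + 4*(-5)) - 17857 = (5 - 155 - 20) - 17857 = -170 - 17857 = -18027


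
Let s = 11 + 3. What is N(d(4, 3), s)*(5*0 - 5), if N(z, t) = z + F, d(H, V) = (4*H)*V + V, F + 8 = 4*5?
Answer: -315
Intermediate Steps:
s = 14
F = 12 (F = -8 + 4*5 = -8 + 20 = 12)
d(H, V) = V + 4*H*V (d(H, V) = 4*H*V + V = V + 4*H*V)
N(z, t) = 12 + z (N(z, t) = z + 12 = 12 + z)
N(d(4, 3), s)*(5*0 - 5) = (12 + 3*(1 + 4*4))*(5*0 - 5) = (12 + 3*(1 + 16))*(0 - 5) = (12 + 3*17)*(-5) = (12 + 51)*(-5) = 63*(-5) = -315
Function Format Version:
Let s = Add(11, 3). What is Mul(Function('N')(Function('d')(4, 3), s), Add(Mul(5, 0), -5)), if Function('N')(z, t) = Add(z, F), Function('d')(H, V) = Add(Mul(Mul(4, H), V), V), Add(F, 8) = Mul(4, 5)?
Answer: -315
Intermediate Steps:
s = 14
F = 12 (F = Add(-8, Mul(4, 5)) = Add(-8, 20) = 12)
Function('d')(H, V) = Add(V, Mul(4, H, V)) (Function('d')(H, V) = Add(Mul(4, H, V), V) = Add(V, Mul(4, H, V)))
Function('N')(z, t) = Add(12, z) (Function('N')(z, t) = Add(z, 12) = Add(12, z))
Mul(Function('N')(Function('d')(4, 3), s), Add(Mul(5, 0), -5)) = Mul(Add(12, Mul(3, Add(1, Mul(4, 4)))), Add(Mul(5, 0), -5)) = Mul(Add(12, Mul(3, Add(1, 16))), Add(0, -5)) = Mul(Add(12, Mul(3, 17)), -5) = Mul(Add(12, 51), -5) = Mul(63, -5) = -315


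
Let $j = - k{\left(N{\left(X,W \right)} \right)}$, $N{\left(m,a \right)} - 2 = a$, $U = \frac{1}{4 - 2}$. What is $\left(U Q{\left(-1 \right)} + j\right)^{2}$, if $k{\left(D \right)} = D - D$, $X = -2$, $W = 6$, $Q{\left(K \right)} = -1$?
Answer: $\frac{1}{4} \approx 0.25$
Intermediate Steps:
$U = \frac{1}{2} \approx 0.5$
$N{\left(m,a \right)} = 2 + a$
$k{\left(D \right)} = 0$
$j = 0$ ($j = \left(-1\right) 0 = 0$)
$\left(U Q{\left(-1 \right)} + j\right)^{2} = \left(\frac{1}{2} \left(-1\right) + 0\right)^{2} = \left(- \frac{1}{2} + 0\right)^{2} = \left(- \frac{1}{2}\right)^{2} = \frac{1}{4}$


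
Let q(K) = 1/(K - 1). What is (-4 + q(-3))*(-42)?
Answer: 357/2 ≈ 178.50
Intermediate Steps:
q(K) = 1/(-1 + K)
(-4 + q(-3))*(-42) = (-4 + 1/(-1 - 3))*(-42) = (-4 + 1/(-4))*(-42) = (-4 - ¼)*(-42) = -17/4*(-42) = 357/2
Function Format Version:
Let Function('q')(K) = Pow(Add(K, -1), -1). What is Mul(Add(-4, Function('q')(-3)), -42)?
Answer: Rational(357, 2) ≈ 178.50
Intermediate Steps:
Function('q')(K) = Pow(Add(-1, K), -1)
Mul(Add(-4, Function('q')(-3)), -42) = Mul(Add(-4, Pow(Add(-1, -3), -1)), -42) = Mul(Add(-4, Pow(-4, -1)), -42) = Mul(Add(-4, Rational(-1, 4)), -42) = Mul(Rational(-17, 4), -42) = Rational(357, 2)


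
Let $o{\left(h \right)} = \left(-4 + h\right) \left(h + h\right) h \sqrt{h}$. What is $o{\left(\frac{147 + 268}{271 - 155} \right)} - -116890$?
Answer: $116890 - \frac{8439025 \sqrt{12035}}{45265984} \approx 1.1687 \cdot 10^{5}$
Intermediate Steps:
$o{\left(h \right)} = 2 h^{\frac{5}{2}} \left(-4 + h\right)$ ($o{\left(h \right)} = \left(-4 + h\right) 2 h h^{\frac{3}{2}} = 2 h \left(-4 + h\right) h^{\frac{3}{2}} = 2 h^{\frac{5}{2}} \left(-4 + h\right)$)
$o{\left(\frac{147 + 268}{271 - 155} \right)} - -116890 = 2 \left(\frac{147 + 268}{271 - 155}\right)^{\frac{5}{2}} \left(-4 + \frac{147 + 268}{271 - 155}\right) - -116890 = 2 \left(\frac{415}{116}\right)^{\frac{5}{2}} \left(-4 + \frac{415}{116}\right) + 116890 = 2 \frac{172225 \sqrt{12035}}{780448} \left(- \frac{49}{116}\right) + 116890 = - \frac{8439025 \sqrt{12035}}{45265984} + 116890 = 116890 - \frac{8439025 \sqrt{12035}}{45265984}$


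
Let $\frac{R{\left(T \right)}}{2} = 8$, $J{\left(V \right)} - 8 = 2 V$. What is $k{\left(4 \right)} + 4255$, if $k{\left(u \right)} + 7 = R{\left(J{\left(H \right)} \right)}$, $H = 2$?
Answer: $4264$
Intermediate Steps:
$J{\left(V \right)} = 8 + 2 V$
$R{\left(T \right)} = 16$ ($R{\left(T \right)} = 2 \cdot 8 = 16$)
$k{\left(u \right)} = 9$ ($k{\left(u \right)} = -7 + 16 = 9$)
$k{\left(4 \right)} + 4255 = 9 + 4255 = 4264$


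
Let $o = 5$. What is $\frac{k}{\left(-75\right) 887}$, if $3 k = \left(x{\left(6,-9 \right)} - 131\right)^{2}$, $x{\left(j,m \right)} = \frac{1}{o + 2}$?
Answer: $- \frac{839056}{9779175} \approx -0.0858$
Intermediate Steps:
$x{\left(j,m \right)} = \frac{1}{7}$ ($x{\left(j,m \right)} = \frac{1}{5 + 2} = \frac{1}{7}$)
$k = \frac{839056}{147}$ ($k = \frac{\left(\frac{1}{7} - 131\right)^{2}}{3} = \frac{\left(- \frac{916}{7}\right)^{2}}{3} = \frac{1}{3} \cdot \frac{839056}{49} = \frac{839056}{147} \approx 5707.9$)
$\frac{k}{\left(-75\right) 887} = \frac{839056}{147 \left(\left(-75\right) 887\right)} = \frac{839056}{147 \left(-66525\right)} = \frac{839056}{147} \left(- \frac{1}{66525}\right) = - \frac{839056}{9779175}$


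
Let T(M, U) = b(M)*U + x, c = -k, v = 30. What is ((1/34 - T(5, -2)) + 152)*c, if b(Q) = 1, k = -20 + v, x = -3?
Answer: -26695/17 ≈ -1570.3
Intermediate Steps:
k = 10 (k = -20 + 30 = 10)
c = -10 (c = -1*10 = -10)
T(M, U) = -3 + U (T(M, U) = 1*U - 3 = U - 3 = -3 + U)
((1/34 - T(5, -2)) + 152)*c = ((1/34 - (-3 - 2)) + 152)*(-10) = ((1/34 - 1*(-5)) + 152)*(-10) = ((1/34 + 5) + 152)*(-10) = (171/34 + 152)*(-10) = (5339/34)*(-10) = -26695/17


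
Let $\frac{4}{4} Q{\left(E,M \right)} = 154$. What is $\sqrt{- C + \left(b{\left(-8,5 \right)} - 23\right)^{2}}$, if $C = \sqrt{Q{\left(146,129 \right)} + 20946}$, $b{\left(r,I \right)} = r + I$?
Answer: $\sqrt{676 - 10 \sqrt{211}} \approx 23.038$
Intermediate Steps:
$Q{\left(E,M \right)} = 154$
$b{\left(r,I \right)} = I + r$
$C = 10 \sqrt{211}$ ($C = \sqrt{154 + 20946} = \sqrt{21100} = 10 \sqrt{211} \approx 145.26$)
$\sqrt{- C + \left(b{\left(-8,5 \right)} - 23\right)^{2}} = \sqrt{- 10 \sqrt{211} + \left(\left(5 - 8\right) - 23\right)^{2}} = \sqrt{- 10 \sqrt{211} + \left(-3 - 23\right)^{2}} = \sqrt{- 10 \sqrt{211} + \left(-26\right)^{2}} = \sqrt{- 10 \sqrt{211} + 676} = \sqrt{676 - 10 \sqrt{211}}$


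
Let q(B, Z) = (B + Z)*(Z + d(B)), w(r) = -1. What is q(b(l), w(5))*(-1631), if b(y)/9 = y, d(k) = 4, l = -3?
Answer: 137004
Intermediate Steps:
b(y) = 9*y
q(B, Z) = (4 + Z)*(B + Z) (q(B, Z) = (B + Z)*(Z + 4) = (B + Z)*(4 + Z) = (4 + Z)*(B + Z))
q(b(l), w(5))*(-1631) = ((-1)² + 4*(9*(-3)) + 4*(-1) + (9*(-3))*(-1))*(-1631) = (1 + 4*(-27) - 4 - 27*(-1))*(-1631) = (1 - 108 - 4 + 27)*(-1631) = -84*(-1631) = 137004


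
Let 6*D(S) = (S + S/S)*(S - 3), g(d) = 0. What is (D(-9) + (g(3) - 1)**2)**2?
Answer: 289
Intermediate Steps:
D(S) = (1 + S)*(-3 + S)/6 (D(S) = ((S + S/S)*(S - 3))/6 = ((S + 1)*(-3 + S))/6 = ((1 + S)*(-3 + S))/6 = (1 + S)*(-3 + S)/6)
(D(-9) + (g(3) - 1)**2)**2 = ((-1/2 - 1/3*(-9) + (1/6)*(-9)**2) + (0 - 1)**2)**2 = ((-1/2 + 3 + (1/6)*81) + (-1)**2)**2 = ((-1/2 + 3 + 27/2) + 1)**2 = (16 + 1)**2 = 17**2 = 289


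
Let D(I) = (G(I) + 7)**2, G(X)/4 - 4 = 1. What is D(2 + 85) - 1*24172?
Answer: -23443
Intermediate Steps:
G(X) = 20 (G(X) = 16 + 4*1 = 16 + 4 = 20)
D(I) = 729 (D(I) = (20 + 7)**2 = 27**2 = 729)
D(2 + 85) - 1*24172 = 729 - 1*24172 = 729 - 24172 = -23443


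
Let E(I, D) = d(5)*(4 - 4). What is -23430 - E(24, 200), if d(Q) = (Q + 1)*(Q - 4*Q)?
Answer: -23430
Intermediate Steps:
d(Q) = -3*Q*(1 + Q) (d(Q) = (1 + Q)*(-3*Q) = -3*Q*(1 + Q))
E(I, D) = 0 (E(I, D) = (-3*5*(1 + 5))*(4 - 4) = -3*5*6*0 = -90*0 = 0)
-23430 - E(24, 200) = -23430 - 1*0 = -23430 + 0 = -23430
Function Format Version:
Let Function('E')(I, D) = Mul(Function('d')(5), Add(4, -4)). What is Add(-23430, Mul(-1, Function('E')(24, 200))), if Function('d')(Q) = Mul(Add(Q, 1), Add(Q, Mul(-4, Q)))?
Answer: -23430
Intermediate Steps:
Function('d')(Q) = Mul(-3, Q, Add(1, Q)) (Function('d')(Q) = Mul(Add(1, Q), Mul(-3, Q)) = Mul(-3, Q, Add(1, Q)))
Function('E')(I, D) = 0 (Function('E')(I, D) = Mul(Mul(-3, 5, Add(1, 5)), Add(4, -4)) = Mul(Mul(-3, 5, 6), 0) = Mul(-90, 0) = 0)
Add(-23430, Mul(-1, Function('E')(24, 200))) = Add(-23430, Mul(-1, 0)) = Add(-23430, 0) = -23430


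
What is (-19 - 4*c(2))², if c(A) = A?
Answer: 729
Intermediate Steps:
(-19 - 4*c(2))² = (-19 - 4*2)² = (-19 - 8)² = (-27)² = 729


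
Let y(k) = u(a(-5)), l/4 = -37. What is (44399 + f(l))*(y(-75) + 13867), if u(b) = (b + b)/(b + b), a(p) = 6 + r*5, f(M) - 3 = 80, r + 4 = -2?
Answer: 616876376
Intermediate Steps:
l = -148 (l = 4*(-37) = -148)
r = -6 (r = -4 - 2 = -6)
f(M) = 83 (f(M) = 3 + 80 = 83)
a(p) = -24 (a(p) = 6 - 6*5 = 6 - 30 = -24)
u(b) = 1 (u(b) = (2*b)/((2*b)) = (2*b)*(1/(2*b)) = 1)
y(k) = 1
(44399 + f(l))*(y(-75) + 13867) = (44399 + 83)*(1 + 13867) = 44482*13868 = 616876376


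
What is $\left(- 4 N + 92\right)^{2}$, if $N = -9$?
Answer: $16384$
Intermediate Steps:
$\left(- 4 N + 92\right)^{2} = \left(\left(-4\right) \left(-9\right) + 92\right)^{2} = \left(36 + 92\right)^{2} = 128^{2} = 16384$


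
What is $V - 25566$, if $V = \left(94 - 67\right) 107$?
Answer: $-22677$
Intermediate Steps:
$V = 2889$ ($V = 27 \cdot 107 = 2889$)
$V - 25566 = 2889 - 25566 = -22677$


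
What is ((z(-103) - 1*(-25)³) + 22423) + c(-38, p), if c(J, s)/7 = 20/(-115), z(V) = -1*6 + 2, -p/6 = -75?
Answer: 874984/23 ≈ 38043.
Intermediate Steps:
p = 450 (p = -6*(-75) = 450)
z(V) = -4 (z(V) = -6 + 2 = -4)
c(J, s) = -28/23 (c(J, s) = 7*(20/(-115)) = 7*(20*(-1/115)) = 7*(-4/23) = -28/23)
((z(-103) - 1*(-25)³) + 22423) + c(-38, p) = ((-4 - 1*(-25)³) + 22423) - 28/23 = ((-4 - 1*(-15625)) + 22423) - 28/23 = ((-4 + 15625) + 22423) - 28/23 = (15621 + 22423) - 28/23 = 38044 - 28/23 = 874984/23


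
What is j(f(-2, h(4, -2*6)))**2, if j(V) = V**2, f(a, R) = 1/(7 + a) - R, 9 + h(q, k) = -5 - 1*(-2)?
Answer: 13845841/625 ≈ 22153.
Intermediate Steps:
h(q, k) = -12 (h(q, k) = -9 + (-5 - 1*(-2)) = -9 + (-5 + 2) = -9 - 3 = -12)
j(f(-2, h(4, -2*6)))**2 = (((1 - 7*(-12) - 1*(-12)*(-2))/(7 - 2))**2)**2 = (((1 + 84 - 24)/5)**2)**2 = (((1/5)*61)**2)**2 = ((61/5)**2)**2 = (3721/25)**2 = 13845841/625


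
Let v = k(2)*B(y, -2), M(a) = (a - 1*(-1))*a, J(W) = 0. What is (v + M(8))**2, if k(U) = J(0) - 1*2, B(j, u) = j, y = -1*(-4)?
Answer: 4096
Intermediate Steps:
y = 4
k(U) = -2 (k(U) = 0 - 1*2 = 0 - 2 = -2)
M(a) = a*(1 + a) (M(a) = (a + 1)*a = (1 + a)*a = a*(1 + a))
v = -8 (v = -2*4 = -8)
(v + M(8))**2 = (-8 + 8*(1 + 8))**2 = (-8 + 8*9)**2 = (-8 + 72)**2 = 64**2 = 4096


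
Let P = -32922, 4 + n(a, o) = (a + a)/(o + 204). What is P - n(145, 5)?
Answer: -6880152/209 ≈ -32919.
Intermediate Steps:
n(a, o) = -4 + 2*a/(204 + o) (n(a, o) = -4 + (a + a)/(o + 204) = -4 + (2*a)/(204 + o) = -4 + 2*a/(204 + o))
P - n(145, 5) = -32922 - 2*(-408 + 145 - 2*5)/(204 + 5) = -32922 - 2*(-408 + 145 - 10)/209 = -32922 - 2*(-273)/209 = -32922 - 1*(-546/209) = -32922 + 546/209 = -6880152/209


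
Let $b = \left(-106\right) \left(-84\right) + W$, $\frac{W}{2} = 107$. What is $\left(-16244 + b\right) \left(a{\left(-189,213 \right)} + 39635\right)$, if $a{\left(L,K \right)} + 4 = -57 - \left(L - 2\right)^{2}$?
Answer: $-22040718$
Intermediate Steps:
$W = 214$ ($W = 2 \cdot 107 = 214$)
$b = 9118$ ($b = \left(-106\right) \left(-84\right) + 214 = 8904 + 214 = 9118$)
$a{\left(L,K \right)} = -61 - \left(-2 + L\right)^{2}$ ($a{\left(L,K \right)} = -4 - \left(57 + \left(L - 2\right)^{2}\right) = -4 - \left(57 + \left(-2 + L\right)^{2}\right) = -61 - \left(-2 + L\right)^{2}$)
$\left(-16244 + b\right) \left(a{\left(-189,213 \right)} + 39635\right) = \left(-16244 + 9118\right) \left(\left(-61 - \left(-2 - 189\right)^{2}\right) + 39635\right) = - 7126 \left(\left(-61 - \left(-191\right)^{2}\right) + 39635\right) = - 7126 \left(\left(-61 - 36481\right) + 39635\right) = - 7126 \left(-36542 + 39635\right) = \left(-7126\right) 3093 = -22040718$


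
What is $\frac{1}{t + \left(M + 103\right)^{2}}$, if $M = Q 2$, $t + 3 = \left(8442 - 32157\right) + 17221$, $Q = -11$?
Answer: $\frac{1}{64} \approx 0.015625$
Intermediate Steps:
$t = -6497$ ($t = -3 + \left(\left(8442 - 32157\right) + 17221\right) = -3 + \left(-23715 + 17221\right) = -3 - 6494 = -6497$)
$M = -22$ ($M = \left(-11\right) 2 = -22$)
$\frac{1}{t + \left(M + 103\right)^{2}} = \frac{1}{-6497 + \left(-22 + 103\right)^{2}} = \frac{1}{-6497 + 81^{2}} = \frac{1}{-6497 + 6561} = \frac{1}{64}$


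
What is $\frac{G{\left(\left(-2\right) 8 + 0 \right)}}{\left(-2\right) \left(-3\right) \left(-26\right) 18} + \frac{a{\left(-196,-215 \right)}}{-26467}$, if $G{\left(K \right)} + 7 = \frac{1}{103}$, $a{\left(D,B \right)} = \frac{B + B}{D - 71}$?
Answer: $\frac{22979860}{9462296571} \approx 0.0024286$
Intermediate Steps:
$a{\left(D,B \right)} = \frac{2 B}{-71 + D}$
$G{\left(K \right)} = - \frac{720}{103}$ ($G{\left(K \right)} = -7 + \frac{1}{103} = - \frac{720}{103}$)
$\frac{G{\left(\left(-2\right) 8 + 0 \right)}}{\left(-2\right) \left(-3\right) \left(-26\right) 18} + \frac{a{\left(-196,-215 \right)}}{-26467} = - \frac{720}{103 \left(-2\right) \left(-3\right) \left(-26\right) 18} + \frac{2 \left(-215\right) \frac{1}{-71 - 196}}{-26467} = - \frac{720}{103 \cdot 6 \left(-26\right) 18} + 2 \left(-215\right) \frac{1}{-267} \left(- \frac{1}{26467}\right) = - \frac{720}{103 \left(\left(-156\right) 18\right)} + 2 \left(-215\right) \left(- \frac{1}{267}\right) \left(- \frac{1}{26467}\right) = - \frac{720}{103 \left(-2808\right)} + \frac{430}{267} \left(- \frac{1}{26467}\right) = \left(- \frac{720}{103}\right) \left(- \frac{1}{2808}\right) - \frac{430}{7066689} = \frac{10}{4017} - \frac{430}{7066689} = \frac{22979860}{9462296571}$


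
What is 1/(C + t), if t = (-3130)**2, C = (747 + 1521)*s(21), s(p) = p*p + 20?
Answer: 1/10842448 ≈ 9.2230e-8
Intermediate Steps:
s(p) = 20 + p**2 (s(p) = p**2 + 20 = 20 + p**2)
C = 1045548 (C = (747 + 1521)*(20 + 21**2) = 2268*(20 + 441) = 2268*461 = 1045548)
t = 9796900
1/(C + t) = 1/(1045548 + 9796900) = 1/10842448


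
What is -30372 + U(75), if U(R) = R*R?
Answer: -24747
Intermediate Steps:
U(R) = R**2
-30372 + U(75) = -30372 + 75**2 = -30372 + 5625 = -24747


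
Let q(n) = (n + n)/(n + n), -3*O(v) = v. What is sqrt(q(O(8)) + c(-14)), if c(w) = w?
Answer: I*sqrt(13) ≈ 3.6056*I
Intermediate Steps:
O(v) = -v/3
q(n) = 1 (q(n) = (2*n)/((2*n)) = (2*n)*(1/(2*n)) = 1)
sqrt(q(O(8)) + c(-14)) = sqrt(1 - 14) = sqrt(-13) = I*sqrt(13)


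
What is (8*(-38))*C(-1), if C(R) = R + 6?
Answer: -1520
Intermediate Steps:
C(R) = 6 + R
(8*(-38))*C(-1) = (8*(-38))*(6 - 1) = -304*5 = -1520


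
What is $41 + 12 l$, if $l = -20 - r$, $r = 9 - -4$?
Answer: $-355$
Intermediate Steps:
$r = 13$ ($r = 9 + 4 = 13$)
$l = -33$ ($l = -20 - 13 = -33$)
$41 + 12 l = 41 + 12 \left(-33\right) = 41 - 396 = -355$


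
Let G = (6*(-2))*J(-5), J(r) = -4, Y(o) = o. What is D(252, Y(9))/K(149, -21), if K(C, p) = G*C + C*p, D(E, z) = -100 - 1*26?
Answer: -14/447 ≈ -0.031320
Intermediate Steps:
D(E, z) = -126 (D(E, z) = -100 - 26 = -126)
G = 48 (G = (6*(-2))*(-4) = -12*(-4) = 48)
K(C, p) = 48*C + C*p
D(252, Y(9))/K(149, -21) = -126*1/(149*(48 - 21)) = -126/(149*27) = -126/4023 = -126*1/4023 = -14/447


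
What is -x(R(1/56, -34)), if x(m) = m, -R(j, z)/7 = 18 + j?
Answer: 1009/8 ≈ 126.13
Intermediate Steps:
R(j, z) = -126 - 7*j (R(j, z) = -7*(18 + j) = -126 - 7*j)
-x(R(1/56, -34)) = -(-126 - 7/56) = -(-126 - 7*1/56) = -(-126 - ⅛) = -1*(-1009/8) = 1009/8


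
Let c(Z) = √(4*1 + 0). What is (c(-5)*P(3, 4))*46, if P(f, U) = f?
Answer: 276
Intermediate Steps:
c(Z) = 2 (c(Z) = √(4 + 0) = √4 = 2)
(c(-5)*P(3, 4))*46 = (2*3)*46 = 6*46 = 276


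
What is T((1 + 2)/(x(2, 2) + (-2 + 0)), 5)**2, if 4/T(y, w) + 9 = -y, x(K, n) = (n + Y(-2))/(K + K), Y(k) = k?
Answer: 64/225 ≈ 0.28444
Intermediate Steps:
x(K, n) = (-2 + n)/(2*K) (x(K, n) = (n - 2)/(K + K) = (-2 + n)/((2*K)) = (-2 + n)*(1/(2*K)) = (-2 + n)/(2*K))
T(y, w) = 4/(-9 - y)
T((1 + 2)/(x(2, 2) + (-2 + 0)), 5)**2 = (-4/(9 + (1 + 2)/((1/2)*(-2 + 2)/2 + (-2 + 0))))**2 = (-4/(9 + 3/((1/2)*(1/2)*0 - 2)))**2 = (-4/(9 + 3/(0 - 2)))**2 = (-4/(9 + 3/(-2)))**2 = (-4/(9 + 3*(-1/2)))**2 = (-4/(9 - 3/2))**2 = (-4/15/2)**2 = (-4*2/15)**2 = (-8/15)**2 = 64/225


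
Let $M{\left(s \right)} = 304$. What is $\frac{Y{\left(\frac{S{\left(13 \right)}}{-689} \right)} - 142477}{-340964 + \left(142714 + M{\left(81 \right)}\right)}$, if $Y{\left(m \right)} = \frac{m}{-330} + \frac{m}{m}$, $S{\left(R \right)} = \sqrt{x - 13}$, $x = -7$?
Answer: $\frac{23746}{32991} - \frac{i \sqrt{5}}{22503491010} \approx 0.71977 - 9.9365 \cdot 10^{-11} i$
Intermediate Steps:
$S{\left(R \right)} = 2 i \sqrt{5}$ ($S{\left(R \right)} = \sqrt{-7 - 13} = \sqrt{-20} = 2 i \sqrt{5}$)
$Y{\left(m \right)} = 1 - \frac{m}{330}$ ($Y{\left(m \right)} = m \left(- \frac{1}{330}\right) + 1 = - \frac{m}{330} + 1 = 1 - \frac{m}{330}$)
$\frac{Y{\left(\frac{S{\left(13 \right)}}{-689} \right)} - 142477}{-340964 + \left(142714 + M{\left(81 \right)}\right)} = \frac{\left(1 - \frac{2 i \sqrt{5} \frac{1}{-689}}{330}\right) - 142477}{-340964 + \left(142714 + 304\right)} = \frac{\left(1 - \frac{2 i \sqrt{5} \left(- \frac{1}{689}\right)}{330}\right) - 142477}{-340964 + 143018} = \frac{\left(1 - \frac{\left(- \frac{2}{689}\right) i \sqrt{5}}{330}\right) - 142477}{-197946} = \left(\left(1 + \frac{i \sqrt{5}}{113685}\right) - 142477\right) \left(- \frac{1}{197946}\right) = \left(-142476 + \frac{i \sqrt{5}}{113685}\right) \left(- \frac{1}{197946}\right) = \frac{23746}{32991} - \frac{i \sqrt{5}}{22503491010}$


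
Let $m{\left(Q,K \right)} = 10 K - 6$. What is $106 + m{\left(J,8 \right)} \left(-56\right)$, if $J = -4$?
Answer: $-4038$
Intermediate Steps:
$m{\left(Q,K \right)} = -6 + 10 K$
$106 + m{\left(J,8 \right)} \left(-56\right) = 106 + \left(-6 + 10 \cdot 8\right) \left(-56\right) = 106 + \left(-6 + 80\right) \left(-56\right) = 106 + 74 \left(-56\right) = 106 - 4144 = -4038$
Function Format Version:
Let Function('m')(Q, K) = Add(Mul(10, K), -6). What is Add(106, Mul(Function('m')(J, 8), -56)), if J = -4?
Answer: -4038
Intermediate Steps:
Function('m')(Q, K) = Add(-6, Mul(10, K))
Add(106, Mul(Function('m')(J, 8), -56)) = Add(106, Mul(Add(-6, Mul(10, 8)), -56)) = Add(106, Mul(Add(-6, 80), -56)) = Add(106, Mul(74, -56)) = Add(106, -4144) = -4038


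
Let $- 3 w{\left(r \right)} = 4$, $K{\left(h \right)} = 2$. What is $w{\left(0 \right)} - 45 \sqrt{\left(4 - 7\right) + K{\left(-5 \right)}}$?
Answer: $- \frac{4}{3} - 45 i \approx -1.3333 - 45.0 i$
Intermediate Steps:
$w{\left(r \right)} = - \frac{4}{3}$ ($w{\left(r \right)} = \left(- \frac{1}{3}\right) 4 = - \frac{4}{3}$)
$w{\left(0 \right)} - 45 \sqrt{\left(4 - 7\right) + K{\left(-5 \right)}} = - \frac{4}{3} - 45 \sqrt{\left(4 - 7\right) + 2} = - \frac{4}{3} - 45 \sqrt{-3 + 2} = - \frac{4}{3} - 45 \sqrt{-1} = - \frac{4}{3} - 45 i$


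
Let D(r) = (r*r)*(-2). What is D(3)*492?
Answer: -8856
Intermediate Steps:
D(r) = -2*r² (D(r) = r²*(-2) = -2*r²)
D(3)*492 = -2*3²*492 = -2*9*492 = -18*492 = -8856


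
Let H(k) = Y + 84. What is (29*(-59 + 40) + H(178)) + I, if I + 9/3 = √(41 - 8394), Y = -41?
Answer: -511 + I*√8353 ≈ -511.0 + 91.395*I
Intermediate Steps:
I = -3 + I*√8353 (I = -3 + √(41 - 8394) = -3 + √(-8353) = -3 + I*√8353 ≈ -3.0 + 91.395*I)
H(k) = 43 (H(k) = -41 + 84 = 43)
(29*(-59 + 40) + H(178)) + I = (29*(-59 + 40) + 43) + (-3 + I*√8353) = (29*(-19) + 43) + (-3 + I*√8353) = (-551 + 43) + (-3 + I*√8353) = -508 + (-3 + I*√8353) = -511 + I*√8353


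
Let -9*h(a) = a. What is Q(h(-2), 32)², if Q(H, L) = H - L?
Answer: 81796/81 ≈ 1009.8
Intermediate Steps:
h(a) = -a/9
Q(h(-2), 32)² = (-⅑*(-2) - 1*32)² = (2/9 - 32)² = (-286/9)² = 81796/81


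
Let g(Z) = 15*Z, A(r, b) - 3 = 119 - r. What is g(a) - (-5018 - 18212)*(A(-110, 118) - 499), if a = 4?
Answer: -6202350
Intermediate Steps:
A(r, b) = 122 - r (A(r, b) = 3 + (119 - r) = 122 - r)
g(a) - (-5018 - 18212)*(A(-110, 118) - 499) = 15*4 - (-5018 - 18212)*((122 - 1*(-110)) - 499) = 60 - (-23230)*((122 + 110) - 499) = 60 - (-23230)*(232 - 499) = 60 - (-23230)*(-267) = 60 - 1*6202410 = 60 - 6202410 = -6202350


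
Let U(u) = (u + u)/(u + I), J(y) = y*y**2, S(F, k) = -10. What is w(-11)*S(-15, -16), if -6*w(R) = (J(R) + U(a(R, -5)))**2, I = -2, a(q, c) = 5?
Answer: 79321445/27 ≈ 2.9378e+6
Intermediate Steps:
J(y) = y**3
U(u) = 2*u/(-2 + u) (U(u) = (u + u)/(u - 2) = (2*u)/(-2 + u) = 2*u/(-2 + u))
w(R) = -(10/3 + R**3)**2/6 (w(R) = -(R**3 + 2*5/(-2 + 5))**2/6 = -(R**3 + 2*5/3)**2/6 = -(R**3 + 2*5*(1/3))**2/6 = -(R**3 + 10/3)**2/6 = -(10/3 + R**3)**2/6)
w(-11)*S(-15, -16) = -(10 + 3*(-11)**3)**2/54*(-10) = -(10 + 3*(-1331))**2/54*(-10) = -(10 - 3993)**2/54*(-10) = -1/54*(-3983)**2*(-10) = -1/54*15864289*(-10) = -15864289/54*(-10) = 79321445/27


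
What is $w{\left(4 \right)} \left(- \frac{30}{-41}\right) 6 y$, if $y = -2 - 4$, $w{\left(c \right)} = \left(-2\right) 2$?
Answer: $\frac{4320}{41} \approx 105.37$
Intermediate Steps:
$w{\left(c \right)} = -4$
$y = -6$
$w{\left(4 \right)} \left(- \frac{30}{-41}\right) 6 y = - 4 \left(- \frac{30}{-41}\right) 6 \left(-6\right) = - 4 \left(\left(-30\right) \left(- \frac{1}{41}\right)\right) \left(-36\right) = \left(-4\right) \frac{30}{41} \left(-36\right) = \left(- \frac{120}{41}\right) \left(-36\right) = \frac{4320}{41}$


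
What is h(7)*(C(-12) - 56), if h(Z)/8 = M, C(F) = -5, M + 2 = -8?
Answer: 4880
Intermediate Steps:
M = -10 (M = -2 - 8 = -10)
h(Z) = -80 (h(Z) = 8*(-10) = -80)
h(7)*(C(-12) - 56) = -80*(-5 - 56) = -80*(-61) = 4880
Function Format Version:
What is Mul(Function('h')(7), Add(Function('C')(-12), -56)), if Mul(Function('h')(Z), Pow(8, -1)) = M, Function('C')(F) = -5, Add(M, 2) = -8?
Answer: 4880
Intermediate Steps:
M = -10 (M = Add(-2, -8) = -10)
Function('h')(Z) = -80 (Function('h')(Z) = Mul(8, -10) = -80)
Mul(Function('h')(7), Add(Function('C')(-12), -56)) = Mul(-80, Add(-5, -56)) = Mul(-80, -61) = 4880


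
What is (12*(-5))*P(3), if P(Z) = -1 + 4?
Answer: -180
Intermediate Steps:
P(Z) = 3
(12*(-5))*P(3) = (12*(-5))*3 = -60*3 = -180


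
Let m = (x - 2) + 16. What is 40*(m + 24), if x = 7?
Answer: 1800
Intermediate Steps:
m = 21 (m = (7 - 2) + 16 = 5 + 16 = 21)
40*(m + 24) = 40*(21 + 24) = 40*45 = 1800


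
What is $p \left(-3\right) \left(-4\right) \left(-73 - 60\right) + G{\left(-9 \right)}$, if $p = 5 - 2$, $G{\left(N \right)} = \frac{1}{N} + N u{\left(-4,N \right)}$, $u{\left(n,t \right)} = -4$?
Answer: $- \frac{42769}{9} \approx -4752.1$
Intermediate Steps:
$G{\left(N \right)} = \frac{1}{N} - 4 N$ ($G{\left(N \right)} = \frac{1}{N} + N \left(-4\right) = \frac{1}{N} - 4 N$)
$p = 3$ ($p = 5 - 2 = 3$)
$p \left(-3\right) \left(-4\right) \left(-73 - 60\right) + G{\left(-9 \right)} = 3 \left(-3\right) \left(-4\right) \left(-73 - 60\right) + \left(\frac{1}{-9} - -36\right) = \left(-9\right) \left(-4\right) \left(-133\right) + \left(- \frac{1}{9} + 36\right) = 36 \left(-133\right) + \frac{323}{9} = -4788 + \frac{323}{9} = - \frac{42769}{9}$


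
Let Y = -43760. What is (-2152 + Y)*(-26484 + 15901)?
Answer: 485886696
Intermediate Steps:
(-2152 + Y)*(-26484 + 15901) = (-2152 - 43760)*(-26484 + 15901) = -45912*(-10583) = 485886696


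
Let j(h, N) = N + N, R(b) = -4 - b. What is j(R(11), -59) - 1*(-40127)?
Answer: 40009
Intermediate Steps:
j(h, N) = 2*N
j(R(11), -59) - 1*(-40127) = 2*(-59) - 1*(-40127) = -118 + 40127 = 40009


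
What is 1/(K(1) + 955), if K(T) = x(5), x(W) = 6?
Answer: 1/961 ≈ 0.0010406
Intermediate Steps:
K(T) = 6
1/(K(1) + 955) = 1/(6 + 955) = 1/961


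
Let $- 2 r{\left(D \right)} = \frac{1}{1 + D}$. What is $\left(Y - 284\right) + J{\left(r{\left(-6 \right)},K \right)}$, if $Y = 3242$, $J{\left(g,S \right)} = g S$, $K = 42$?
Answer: $\frac{14811}{5} \approx 2962.2$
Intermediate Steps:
$r{\left(D \right)} = - \frac{1}{2 \left(1 + D\right)}$
$J{\left(g,S \right)} = S g$
$\left(Y - 284\right) + J{\left(r{\left(-6 \right)},K \right)} = \left(3242 - 284\right) + 42 \left(- \frac{1}{2 + 2 \left(-6\right)}\right) = 2958 + 42 \left(- \frac{1}{2 - 12}\right) = 2958 + 42 \left(- \frac{1}{-10}\right) = 2958 + 42 \left(\left(-1\right) \left(- \frac{1}{10}\right)\right) = 2958 + 42 \cdot \frac{1}{10} = 2958 + \frac{21}{5} = \frac{14811}{5}$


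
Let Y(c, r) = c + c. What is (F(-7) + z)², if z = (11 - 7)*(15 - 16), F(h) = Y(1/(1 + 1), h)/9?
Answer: 1225/81 ≈ 15.123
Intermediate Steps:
Y(c, r) = 2*c
F(h) = ⅑ (F(h) = (2/(1 + 1))/9 = (2/2)*(⅑) = (2*(½))*(⅑) = 1*(⅑) = ⅑)
z = -4 (z = 4*(-1) = -4)
(F(-7) + z)² = (⅑ - 4)² = (-35/9)² = 1225/81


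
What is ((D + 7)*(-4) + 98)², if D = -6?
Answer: 8836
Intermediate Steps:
((D + 7)*(-4) + 98)² = ((-6 + 7)*(-4) + 98)² = (1*(-4) + 98)² = (-4 + 98)² = 94² = 8836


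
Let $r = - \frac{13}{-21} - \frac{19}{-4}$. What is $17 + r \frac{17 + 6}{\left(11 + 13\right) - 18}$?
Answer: $\frac{18941}{504} \approx 37.581$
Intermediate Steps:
$r = \frac{451}{84}$ ($r = \left(-13\right) \left(- \frac{1}{21}\right) - - \frac{19}{4} = \frac{13}{21} + \frac{19}{4} = \frac{451}{84} \approx 5.369$)
$17 + r \frac{17 + 6}{\left(11 + 13\right) - 18} = 17 + \frac{451 \frac{17 + 6}{\left(11 + 13\right) - 18}}{84} = 17 + \frac{451 \frac{23}{24 - 18}}{84} = 17 + \frac{451 \cdot \frac{23}{6}}{84} = 17 + \frac{451 \cdot 23 \cdot \frac{1}{6}}{84} = 17 + \frac{451}{84} \cdot \frac{23}{6} = 17 + \frac{10373}{504} = \frac{18941}{504}$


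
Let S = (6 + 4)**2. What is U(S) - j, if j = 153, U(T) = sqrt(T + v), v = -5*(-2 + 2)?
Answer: -143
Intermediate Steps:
v = 0 (v = -5*0 = 0)
S = 100 (S = 10**2 = 100)
U(T) = sqrt(T) (U(T) = sqrt(T + 0) = sqrt(T))
U(S) - j = sqrt(100) - 1*153 = 10 - 153 = -143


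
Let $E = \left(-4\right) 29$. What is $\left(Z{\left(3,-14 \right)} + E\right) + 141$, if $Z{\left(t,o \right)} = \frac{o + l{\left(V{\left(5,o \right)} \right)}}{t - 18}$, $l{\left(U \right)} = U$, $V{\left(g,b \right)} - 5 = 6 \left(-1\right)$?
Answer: $26$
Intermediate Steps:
$V{\left(g,b \right)} = -1$ ($V{\left(g,b \right)} = 5 + 6 \left(-1\right) = 5 - 6 = -1$)
$Z{\left(t,o \right)} = \frac{-1 + o}{-18 + t}$ ($Z{\left(t,o \right)} = \frac{o - 1}{t - 18} = \frac{-1 + o}{-18 + t}$)
$E = -116$
$\left(Z{\left(3,-14 \right)} + E\right) + 141 = \left(\frac{-1 - 14}{-18 + 3} - 116\right) + 141 = \left(\frac{1}{-15} \left(-15\right) - 116\right) + 141 = \left(\left(- \frac{1}{15}\right) \left(-15\right) - 116\right) + 141 = \left(1 - 116\right) + 141 = -115 + 141 = 26$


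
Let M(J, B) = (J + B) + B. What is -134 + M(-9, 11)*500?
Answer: 6366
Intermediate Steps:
M(J, B) = J + 2*B (M(J, B) = (B + J) + B = J + 2*B)
-134 + M(-9, 11)*500 = -134 + (-9 + 2*11)*500 = -134 + (-9 + 22)*500 = -134 + 13*500 = -134 + 6500 = 6366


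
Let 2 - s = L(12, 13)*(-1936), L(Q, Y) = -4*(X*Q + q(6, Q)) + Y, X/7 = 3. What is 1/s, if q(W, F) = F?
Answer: -1/2019246 ≈ -4.9523e-7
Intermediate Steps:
X = 21 (X = 7*3 = 21)
L(Q, Y) = Y - 88*Q (L(Q, Y) = -4*(21*Q + Q) + Y = -88*Q + Y = Y - 88*Q)
s = -2019246 (s = 2 - (13 - 88*12)*(-1936) = 2 - (13 - 1056)*(-1936) = 2 - (-1043)*(-1936) = 2 - 1*2019248 = 2 - 2019248 = -2019246)
1/s = 1/(-2019246) = -1/2019246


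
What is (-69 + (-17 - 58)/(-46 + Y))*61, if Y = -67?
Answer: -471042/113 ≈ -4168.5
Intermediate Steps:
(-69 + (-17 - 58)/(-46 + Y))*61 = (-69 + (-17 - 58)/(-46 - 67))*61 = (-69 - 75/(-113))*61 = (-69 - 75*(-1/113))*61 = (-69 + 75/113)*61 = -7722/113*61 = -471042/113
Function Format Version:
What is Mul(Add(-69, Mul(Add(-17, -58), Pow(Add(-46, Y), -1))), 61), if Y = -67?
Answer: Rational(-471042, 113) ≈ -4168.5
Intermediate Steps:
Mul(Add(-69, Mul(Add(-17, -58), Pow(Add(-46, Y), -1))), 61) = Mul(Add(-69, Mul(Add(-17, -58), Pow(Add(-46, -67), -1))), 61) = Mul(Add(-69, Mul(-75, Pow(-113, -1))), 61) = Mul(Add(-69, Mul(-75, Rational(-1, 113))), 61) = Mul(Add(-69, Rational(75, 113)), 61) = Mul(Rational(-7722, 113), 61) = Rational(-471042, 113)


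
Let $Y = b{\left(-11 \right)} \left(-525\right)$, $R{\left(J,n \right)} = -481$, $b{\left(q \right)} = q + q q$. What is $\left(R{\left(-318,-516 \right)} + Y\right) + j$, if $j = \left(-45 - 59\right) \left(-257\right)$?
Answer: $-31503$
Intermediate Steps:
$j = 26728$ ($j = \left(-104\right) \left(-257\right) = 26728$)
$b{\left(q \right)} = q + q^{2}$
$Y = -57750$ ($Y = - 11 \left(1 - 11\right) \left(-525\right) = \left(-11\right) \left(-10\right) \left(-525\right) = 110 \left(-525\right) = -57750$)
$\left(R{\left(-318,-516 \right)} + Y\right) + j = \left(-481 - 57750\right) + 26728 = -58231 + 26728 = -31503$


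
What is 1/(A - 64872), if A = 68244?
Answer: 1/3372 ≈ 0.00029656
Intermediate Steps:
1/(A - 64872) = 1/(68244 - 64872) = 1/3372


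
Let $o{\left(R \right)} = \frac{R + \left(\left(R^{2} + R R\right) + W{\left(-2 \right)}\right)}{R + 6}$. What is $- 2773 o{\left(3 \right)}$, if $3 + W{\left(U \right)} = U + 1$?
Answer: $- \frac{47141}{9} \approx -5237.9$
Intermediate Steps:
$W{\left(U \right)} = -2 + U$ ($W{\left(U \right)} = -3 + \left(U + 1\right) = -3 + \left(1 + U\right) = -2 + U$)
$o{\left(R \right)} = \frac{-4 + R + 2 R^{2}}{6 + R}$ ($o{\left(R \right)} = \frac{R - \left(4 - R^{2} - R R\right)}{R + 6} = \frac{R + \left(\left(R^{2} + R^{2}\right) - 4\right)}{6 + R} = \frac{R + \left(2 R^{2} - 4\right)}{6 + R} = \frac{R + \left(-4 + 2 R^{2}\right)}{6 + R} = \frac{-4 + R + 2 R^{2}}{6 + R}$)
$- 2773 o{\left(3 \right)} = - 2773 \frac{-4 + 3 + 2 \cdot 3^{2}}{6 + 3} = - 2773 \frac{-4 + 3 + 2 \cdot 9}{9} = - 2773 \frac{-4 + 3 + 18}{9} = - 2773 \cdot \frac{1}{9} \cdot 17 = \left(-2773\right) \frac{17}{9} = - \frac{47141}{9}$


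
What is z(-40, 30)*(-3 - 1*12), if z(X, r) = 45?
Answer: -675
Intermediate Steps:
z(-40, 30)*(-3 - 1*12) = 45*(-3 - 1*12) = 45*(-3 - 12) = 45*(-15) = -675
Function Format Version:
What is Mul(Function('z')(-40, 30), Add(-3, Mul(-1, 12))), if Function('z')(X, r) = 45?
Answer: -675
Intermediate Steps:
Mul(Function('z')(-40, 30), Add(-3, Mul(-1, 12))) = Mul(45, Add(-3, Mul(-1, 12))) = Mul(45, Add(-3, -12)) = Mul(45, -15) = -675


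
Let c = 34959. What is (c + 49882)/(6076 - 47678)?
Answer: -84841/41602 ≈ -2.0393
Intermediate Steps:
(c + 49882)/(6076 - 47678) = (34959 + 49882)/(6076 - 47678) = 84841/(-41602) = 84841*(-1/41602) = -84841/41602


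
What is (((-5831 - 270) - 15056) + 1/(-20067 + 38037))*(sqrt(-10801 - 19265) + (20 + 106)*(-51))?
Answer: 407184870519/2995 - 380191289*I*sqrt(30066)/17970 ≈ 1.3595e+8 - 3.6685e+6*I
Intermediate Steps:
(((-5831 - 270) - 15056) + 1/(-20067 + 38037))*(sqrt(-10801 - 19265) + (20 + 106)*(-51)) = ((-6101 - 15056) + 1/17970)*(sqrt(-30066) + 126*(-51)) = (-21157 + 1/17970)*(I*sqrt(30066) - 6426) = -380191289*(-6426 + I*sqrt(30066))/17970 = 407184870519/2995 - 380191289*I*sqrt(30066)/17970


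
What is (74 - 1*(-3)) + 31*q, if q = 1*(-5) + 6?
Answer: 108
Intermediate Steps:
q = 1 (q = -5 + 6 = 1)
(74 - 1*(-3)) + 31*q = (74 - 1*(-3)) + 31*1 = (74 + 3) + 31 = 77 + 31 = 108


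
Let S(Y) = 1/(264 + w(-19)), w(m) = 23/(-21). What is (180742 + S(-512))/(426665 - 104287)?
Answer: 997876603/1779848938 ≈ 0.56065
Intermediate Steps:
w(m) = -23/21 (w(m) = 23*(-1/21) = -23/21)
S(Y) = 21/5521 (S(Y) = 1/(264 - 23/21) = 1/(5521/21) = 21/5521)
(180742 + S(-512))/(426665 - 104287) = (180742 + 21/5521)/(426665 - 104287) = (997876603/5521)/322378 = (997876603/5521)*(1/322378) = 997876603/1779848938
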